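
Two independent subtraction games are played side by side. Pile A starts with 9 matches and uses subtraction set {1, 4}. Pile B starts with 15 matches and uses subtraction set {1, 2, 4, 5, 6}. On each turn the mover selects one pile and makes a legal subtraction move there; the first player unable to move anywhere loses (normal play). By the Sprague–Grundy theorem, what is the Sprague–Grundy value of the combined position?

Pile A, S = {1, 4}:
n : 0 1 2 3 4 5 6 7 8 9
G : 0 1 0 1 2 0 1 0 1 2
G_A(9) = 2.
Pile B, S = {1, 2, 4, 5, 6}:
G(0) = 0
G(1) = mex{0} = 1
G(2) = mex{1,0} = 2
G(3) = mex{2,1} = 0
G(4) = mex{0,2,0} = 1
G(5) = mex{1,0,1,0} = 2
G(6) = mex{2,1,2,1,0} = 3
G(7) = mex{3,2,0,2,1} = 4
G(8) = mex{4,3,1,0,2} = 5
G(9) = mex{5,4,2,1,0} = 3
G(10) = mex{3,5,3,2,1} = 0
G(11) = mex{0,3,4,3,2} = 1
G(12) = mex{1,0,5,4,3} = 2
G(13) = mex{2,1,3,5,4} = 0
G(14) = mex{0,2,0,3,5} = 1
G(15) = mex{1,0,1,0,3} = 2
G_B(15) = 2.
Combined Grundy value = 2 ⊕ 2 = 0.

0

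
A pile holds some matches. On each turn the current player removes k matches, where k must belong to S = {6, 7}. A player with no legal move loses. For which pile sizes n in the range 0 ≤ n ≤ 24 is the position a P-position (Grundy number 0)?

0, 1, 2, 3, 4, 5, 13, 14, 15, 16, 17, 18

n :  0  1  2  3  4  5  6  7  8  9 10 11 12 13 14 15 16 17 18 19 20 21 22 23 24
G :  0  0  0  0  0  0  1  1  1  1  1  1  2  0  0  0  0  0  0  1  1  1  1  1  1
P-positions are exactly the n with G(n) = 0.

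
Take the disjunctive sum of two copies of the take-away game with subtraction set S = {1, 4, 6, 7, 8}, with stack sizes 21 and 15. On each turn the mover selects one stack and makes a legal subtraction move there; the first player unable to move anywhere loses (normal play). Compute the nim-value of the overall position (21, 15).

3

All stacks use S = {1, 4, 6, 7, 8}:
G(0) = 0
G(1) = mex{0} = 1
G(2) = mex{1} = 0
G(3) = mex{0} = 1
G(4) = mex{1,0} = 2
G(5) = mex{2,1} = 0
G(6) = mex{0,0,0} = 1
G(7) = mex{1,1,1,0} = 2
G(8) = mex{2,2,0,1,0} = 3
G(9) = mex{3,0,1,0,1} = 2
G(10) = mex{2,1,2,1,0} = 3
G(11) = mex{3,2,0,2,1} = 4
G(12) = mex{4,3,1,0,2} = 5
G(13) = mex{5,2,2,1,0} = 3
G(14) = mex{3,3,3,2,1} = 0
G(15) = mex{0,4,2,3,2} = 1
G(16) = mex{1,5,3,2,3} = 0
G(17) = mex{0,3,4,3,2} = 1
G(18) = mex{1,0,5,4,3} = 2
G(19) = mex{2,1,3,5,4} = 0
G(20) = mex{0,0,0,3,5} = 1
G(21) = mex{1,1,1,0,3} = 2
Stack A: G(21) = 2.
Stack B: G(15) = 1.
Combined Grundy value = 2 ⊕ 1 = 3.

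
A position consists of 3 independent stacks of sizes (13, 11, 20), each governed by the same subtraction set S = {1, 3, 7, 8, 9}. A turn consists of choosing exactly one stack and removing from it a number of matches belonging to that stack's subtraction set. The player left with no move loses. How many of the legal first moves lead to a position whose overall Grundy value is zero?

0

All stacks use S = {1, 3, 7, 8, 9}:
n :  0  1  2  3  4  5  6  7  8  9 10 11 12 13 14 15 16 17 18 19 20
G :  0  1  0  1  0  1  0  1  2  3  2  3  2  3  2  3  0  1  0  1  0
Stack A: G(13) = 3.
Stack B: G(11) = 3.
Stack C: G(20) = 0.
Combined Grundy value = 3 ⊕ 3 ⊕ 0 = 0.
A winning move leaves total XOR = 0, i.e. changes one component's Grundy value g to g ⊕ X where X is the current total.
Stack A: target g' = 3⊕0 = 3, but every legal move changes the Grundy value (mex property), so 0 moves.
Stack B: target g' = 3⊕0 = 3, but every legal move changes the Grundy value (mex property), so 0 moves.
Stack C: target g' = 0⊕0 = 0, but every legal move changes the Grundy value (mex property), so 0 moves.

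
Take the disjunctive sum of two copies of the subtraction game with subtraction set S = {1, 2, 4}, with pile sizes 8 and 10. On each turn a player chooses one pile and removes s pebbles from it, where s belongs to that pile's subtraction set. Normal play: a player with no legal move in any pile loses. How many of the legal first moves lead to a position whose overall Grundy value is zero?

3

All piles use S = {1, 2, 4}:
n :  0  1  2  3  4  5  6  7  8  9 10
G :  0  1  2  0  1  2  0  1  2  0  1
Pile A: G(8) = 2.
Pile B: G(10) = 1.
Combined Grundy value = 2 ⊕ 1 = 3.
A winning move leaves total XOR = 0, i.e. changes one component's Grundy value g to g ⊕ X where X is the current total.
Pile A: need g' = 2⊕3 = 1. Options: 8−1→G=1, 8−2→G=0, 8−4→G=1. Hits: 2.
Pile B: need g' = 1⊕3 = 2. Options: 10−1→G=0, 10−2→G=2, 10−4→G=0. Hits: 1.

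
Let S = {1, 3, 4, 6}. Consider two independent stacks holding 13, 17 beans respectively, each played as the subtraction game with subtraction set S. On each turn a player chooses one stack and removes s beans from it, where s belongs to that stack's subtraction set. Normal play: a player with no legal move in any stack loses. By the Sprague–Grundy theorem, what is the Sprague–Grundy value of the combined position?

All stacks use S = {1, 3, 4, 6}:
G(0) = 0
G(1) = mex{0} = 1
G(2) = mex{1} = 0
G(3) = mex{0,0} = 1
G(4) = mex{1,1,0} = 2
G(5) = mex{2,0,1} = 3
G(6) = mex{3,1,0,0} = 2
G(7) = mex{2,2,1,1} = 0
G(8) = mex{0,3,2,0} = 1
G(9) = mex{1,2,3,1} = 0
G(10) = mex{0,0,2,2} = 1
G(11) = mex{1,1,0,3} = 2
G(12) = mex{2,0,1,2} = 3
G(13) = mex{3,1,0,0} = 2
G(14) = mex{2,2,1,1} = 0
G(15) = mex{0,3,2,0} = 1
G(16) = mex{1,2,3,1} = 0
G(17) = mex{0,0,2,2} = 1
Stack A: G(13) = 2.
Stack B: G(17) = 1.
Combined Grundy value = 2 ⊕ 1 = 3.

3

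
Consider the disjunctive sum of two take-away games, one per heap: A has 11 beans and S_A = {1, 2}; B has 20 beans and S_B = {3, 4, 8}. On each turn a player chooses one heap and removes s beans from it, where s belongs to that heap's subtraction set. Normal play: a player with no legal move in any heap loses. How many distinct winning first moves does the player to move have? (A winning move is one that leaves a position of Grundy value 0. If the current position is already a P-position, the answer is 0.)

0

Heap A, S = {1, 2}:
n :  0  1  2  3  4  5  6  7  8  9 10 11
G :  0  1  2  0  1  2  0  1  2  0  1  2
G_A(11) = 2.
Heap B, S = {3, 4, 8}:
n :  0  1  2  3  4  5  6  7  8  9 10 11 12 13 14 15 16 17 18 19 20
G :  0  0  0  1  1  1  2  0  2  3  1  3  0  0  0  1  1  1  2  0  2
G_B(20) = 2.
Combined Grundy value = 2 ⊕ 2 = 0.
A winning move leaves total XOR = 0, i.e. changes one component's Grundy value g to g ⊕ X where X is the current total.
Heap A: target g' = 2⊕0 = 2, but every legal move changes the Grundy value (mex property), so 0 moves.
Heap B: target g' = 2⊕0 = 2, but every legal move changes the Grundy value (mex property), so 0 moves.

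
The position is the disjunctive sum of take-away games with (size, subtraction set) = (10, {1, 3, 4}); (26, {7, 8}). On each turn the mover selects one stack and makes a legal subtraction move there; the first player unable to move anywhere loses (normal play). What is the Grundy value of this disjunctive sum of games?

Stack A, S = {1, 3, 4}:
G(0) = 0
G(1) = mex{0} = 1
G(2) = mex{1} = 0
G(3) = mex{0,0} = 1
G(4) = mex{1,1,0} = 2
G(5) = mex{2,0,1} = 3
G(6) = mex{3,1,0} = 2
G(7) = mex{2,2,1} = 0
G(8) = mex{0,3,2} = 1
G(9) = mex{1,2,3} = 0
G(10) = mex{0,0,2} = 1
G_A(10) = 1.
Stack B, S = {7, 8}:
n :  0  1  2  3  4  5  6  7  8  9 10 11 12 13 14 15 16 17 18 19 20 21 22 23 24 25 26
G :  0  0  0  0  0  0  0  1  1  1  1  1  1  1  2  0  0  0  0  0  0  0  1  1  1  1  1
G_B(26) = 1.
Combined Grundy value = 1 ⊕ 1 = 0.

0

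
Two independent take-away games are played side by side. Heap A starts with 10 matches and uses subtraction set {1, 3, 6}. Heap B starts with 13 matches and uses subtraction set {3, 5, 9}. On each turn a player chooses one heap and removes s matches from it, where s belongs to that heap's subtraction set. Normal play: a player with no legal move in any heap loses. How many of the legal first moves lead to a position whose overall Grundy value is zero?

Heap A, S = {1, 3, 6}:
G(0) = 0
G(1) = mex{0} = 1
G(2) = mex{1} = 0
G(3) = mex{0,0} = 1
G(4) = mex{1,1} = 0
G(5) = mex{0,0} = 1
G(6) = mex{1,1,0} = 2
G(7) = mex{2,0,1} = 3
G(8) = mex{3,1,0} = 2
G(9) = mex{2,2,1} = 0
G(10) = mex{0,3,0} = 1
G_A(10) = 1.
Heap B, S = {3, 5, 9}:
G(0) = 0
G(1) = mex{} = 0
G(2) = mex{} = 0
G(3) = mex{0} = 1
G(4) = mex{0} = 1
G(5) = mex{0,0} = 1
G(6) = mex{1,0} = 2
G(7) = mex{1,0} = 2
G(8) = mex{1,1} = 0
G(9) = mex{2,1,0} = 3
G(10) = mex{2,1,0} = 3
G(11) = mex{0,2,0} = 1
G(12) = mex{3,2,1} = 0
G(13) = mex{3,0,1} = 2
G_B(13) = 2.
Combined Grundy value = 1 ⊕ 2 = 3.
A winning move leaves total XOR = 0, i.e. changes one component's Grundy value g to g ⊕ X where X is the current total.
Heap A: need g' = 1⊕3 = 2. Options: 10−1→G=0, 10−3→G=3, 10−6→G=0. Hits: 0.
Heap B: need g' = 2⊕3 = 1. Options: 13−3→G=3, 13−5→G=0, 13−9→G=1. Hits: 1.

1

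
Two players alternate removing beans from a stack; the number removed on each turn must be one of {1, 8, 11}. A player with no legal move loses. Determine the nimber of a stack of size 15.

G(0) = 0
G(1) = mex{0} = 1
G(2) = mex{1} = 0
G(3) = mex{0} = 1
G(4) = mex{1} = 0
G(5) = mex{0} = 1
G(6) = mex{1} = 0
G(7) = mex{0} = 1
G(8) = mex{1,0} = 2
G(9) = mex{2,1} = 0
G(10) = mex{0,0} = 1
G(11) = mex{1,1,0} = 2
G(12) = mex{2,0,1} = 3
G(13) = mex{3,1,0} = 2
G(14) = mex{2,0,1} = 3
G(15) = mex{3,1,0} = 2

2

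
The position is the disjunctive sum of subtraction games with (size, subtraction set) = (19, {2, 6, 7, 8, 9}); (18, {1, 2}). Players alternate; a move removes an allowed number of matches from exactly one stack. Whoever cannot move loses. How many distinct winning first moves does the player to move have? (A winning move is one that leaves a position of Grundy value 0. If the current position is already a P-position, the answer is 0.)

0

Stack A, S = {2, 6, 7, 8, 9}:
G(0) = 0
G(1) = mex{} = 0
G(2) = mex{0} = 1
G(3) = mex{0} = 1
G(4) = mex{1} = 0
G(5) = mex{1} = 0
G(6) = mex{0,0} = 1
G(7) = mex{0,0,0} = 1
G(8) = mex{1,1,0,0} = 2
G(9) = mex{1,1,1,0,0} = 2
G(10) = mex{2,0,1,1,0} = 3
G(11) = mex{2,0,0,1,1} = 3
G(12) = mex{3,1,0,0,1} = 2
G(13) = mex{3,1,1,0,0} = 2
G(14) = mex{2,2,1,1,0} = 3
G(15) = mex{2,2,2,1,1} = 0
G(16) = mex{3,3,2,2,1} = 0
G(17) = mex{0,3,3,2,2} = 1
G(18) = mex{0,2,3,3,2} = 1
G(19) = mex{1,2,2,3,3} = 0
G_A(19) = 0.
Stack B, S = {1, 2}:
n :  0  1  2  3  4  5  6  7  8  9 10 11 12 13 14 15 16 17 18
G :  0  1  2  0  1  2  0  1  2  0  1  2  0  1  2  0  1  2  0
G_B(18) = 0.
Combined Grundy value = 0 ⊕ 0 = 0.
A winning move leaves total XOR = 0, i.e. changes one component's Grundy value g to g ⊕ X where X is the current total.
Stack A: target g' = 0⊕0 = 0, but every legal move changes the Grundy value (mex property), so 0 moves.
Stack B: target g' = 0⊕0 = 0, but every legal move changes the Grundy value (mex property), so 0 moves.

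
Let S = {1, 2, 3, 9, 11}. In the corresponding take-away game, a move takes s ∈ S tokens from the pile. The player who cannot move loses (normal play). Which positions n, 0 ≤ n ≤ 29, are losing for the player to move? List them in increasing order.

G(0) = 0
G(1) = mex{0} = 1
G(2) = mex{1,0} = 2
G(3) = mex{2,1,0} = 3
G(4) = mex{3,2,1} = 0
G(5) = mex{0,3,2} = 1
G(6) = mex{1,0,3} = 2
G(7) = mex{2,1,0} = 3
G(8) = mex{3,2,1} = 0
G(9) = mex{0,3,2,0} = 1
G(10) = mex{1,0,3,1} = 2
G(11) = mex{2,1,0,2,0} = 3
G(12) = mex{3,2,1,3,1} = 0
G(13) = mex{0,3,2,0,2} = 1
G(14) = mex{1,0,3,1,3} = 2
G(15) = mex{2,1,0,2,0} = 3
G(16) = mex{3,2,1,3,1} = 0
G(17) = mex{0,3,2,0,2} = 1
G(18) = mex{1,0,3,1,3} = 2
G(19) = mex{2,1,0,2,0} = 3
G(20) = mex{3,2,1,3,1} = 0
G(21) = mex{0,3,2,0,2} = 1
G(22) = mex{1,0,3,1,3} = 2
G(23) = mex{2,1,0,2,0} = 3
G(24) = mex{3,2,1,3,1} = 0
G(25) = mex{0,3,2,0,2} = 1
G(26) = mex{1,0,3,1,3} = 2
G(27) = mex{2,1,0,2,0} = 3
G(28) = mex{3,2,1,3,1} = 0
G(29) = mex{0,3,2,0,2} = 1
P-positions are exactly the n with G(n) = 0.

0, 4, 8, 12, 16, 20, 24, 28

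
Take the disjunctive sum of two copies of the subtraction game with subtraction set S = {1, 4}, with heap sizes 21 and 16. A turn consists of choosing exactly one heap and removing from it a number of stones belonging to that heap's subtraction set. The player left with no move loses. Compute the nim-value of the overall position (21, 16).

0

All heaps use S = {1, 4}:
n :  0  1  2  3  4  5  6  7  8  9 10 11 12 13 14 15 16 17 18 19 20 21
G :  0  1  0  1  2  0  1  0  1  2  0  1  0  1  2  0  1  0  1  2  0  1
Heap A: G(21) = 1.
Heap B: G(16) = 1.
Combined Grundy value = 1 ⊕ 1 = 0.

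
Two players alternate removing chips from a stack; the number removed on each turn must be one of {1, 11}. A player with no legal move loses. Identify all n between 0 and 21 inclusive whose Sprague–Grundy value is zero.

0, 2, 4, 6, 8, 10, 12, 14, 16, 18, 20

G(0) = 0
G(1) = mex{0} = 1
G(2) = mex{1} = 0
G(3) = mex{0} = 1
G(4) = mex{1} = 0
G(5) = mex{0} = 1
G(6) = mex{1} = 0
G(7) = mex{0} = 1
G(8) = mex{1} = 0
G(9) = mex{0} = 1
G(10) = mex{1} = 0
G(11) = mex{0,0} = 1
G(12) = mex{1,1} = 0
G(13) = mex{0,0} = 1
G(14) = mex{1,1} = 0
G(15) = mex{0,0} = 1
G(16) = mex{1,1} = 0
G(17) = mex{0,0} = 1
G(18) = mex{1,1} = 0
G(19) = mex{0,0} = 1
G(20) = mex{1,1} = 0
G(21) = mex{0,0} = 1
P-positions are exactly the n with G(n) = 0.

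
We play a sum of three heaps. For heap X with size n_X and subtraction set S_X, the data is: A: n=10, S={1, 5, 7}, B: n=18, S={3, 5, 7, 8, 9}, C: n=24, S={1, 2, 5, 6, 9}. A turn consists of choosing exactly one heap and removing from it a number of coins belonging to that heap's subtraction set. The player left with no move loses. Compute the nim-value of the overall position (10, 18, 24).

Heap A, S = {1, 5, 7}:
n :  0  1  2  3  4  5  6  7  8  9 10
G :  0  1  0  1  0  1  0  1  0  1  0
G_A(10) = 0.
Heap B, S = {3, 5, 7, 8, 9}:
n :  0  1  2  3  4  5  6  7  8  9 10 11 12 13 14 15 16 17 18
G :  0  0  0  1  1  1  2  2  2  3  3  3  0  0  0  1  1  1  2
G_B(18) = 2.
Heap C, S = {1, 2, 5, 6, 9}:
G(0) = 0
G(1) = mex{0} = 1
G(2) = mex{1,0} = 2
G(3) = mex{2,1} = 0
G(4) = mex{0,2} = 1
G(5) = mex{1,0,0} = 2
G(6) = mex{2,1,1,0} = 3
G(7) = mex{3,2,2,1} = 0
G(8) = mex{0,3,0,2} = 1
G(9) = mex{1,0,1,0,0} = 2
G(10) = mex{2,1,2,1,1} = 0
G(11) = mex{0,2,3,2,2} = 1
G(12) = mex{1,0,0,3,0} = 2
G(13) = mex{2,1,1,0,1} = 3
G(14) = mex{3,2,2,1,2} = 0
G(15) = mex{0,3,0,2,3} = 1
G(16) = mex{1,0,1,0,0} = 2
G(17) = mex{2,1,2,1,1} = 0
G(18) = mex{0,2,3,2,2} = 1
G(19) = mex{1,0,0,3,0} = 2
G(20) = mex{2,1,1,0,1} = 3
G(21) = mex{3,2,2,1,2} = 0
G(22) = mex{0,3,0,2,3} = 1
G(23) = mex{1,0,1,0,0} = 2
G(24) = mex{2,1,2,1,1} = 0
G_C(24) = 0.
Combined Grundy value = 0 ⊕ 2 ⊕ 0 = 2.

2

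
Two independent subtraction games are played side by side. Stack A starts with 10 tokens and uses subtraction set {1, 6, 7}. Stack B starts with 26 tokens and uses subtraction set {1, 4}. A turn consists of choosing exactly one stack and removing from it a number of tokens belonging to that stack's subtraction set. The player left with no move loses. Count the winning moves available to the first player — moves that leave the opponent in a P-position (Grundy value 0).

1

Stack A, S = {1, 6, 7}:
n :  0  1  2  3  4  5  6  7  8  9 10
G :  0  1  0  1  0  1  2  3  2  3  2
G_A(10) = 2.
Stack B, S = {1, 4}:
n :  0  1  2  3  4  5  6  7  8  9 10 11 12 13 14 15 16 17 18 19 20 21 22 23 24 25 26
G :  0  1  0  1  2  0  1  0  1  2  0  1  0  1  2  0  1  0  1  2  0  1  0  1  2  0  1
G_B(26) = 1.
Combined Grundy value = 2 ⊕ 1 = 3.
A winning move leaves total XOR = 0, i.e. changes one component's Grundy value g to g ⊕ X where X is the current total.
Stack A: need g' = 2⊕3 = 1. Options: 10−1→G=3, 10−6→G=0, 10−7→G=1. Hits: 1.
Stack B: need g' = 1⊕3 = 2. Options: 26−1→G=0, 26−4→G=0. Hits: 0.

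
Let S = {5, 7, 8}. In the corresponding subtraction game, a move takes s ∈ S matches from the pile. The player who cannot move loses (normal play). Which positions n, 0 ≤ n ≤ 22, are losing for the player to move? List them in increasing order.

G(0) = 0
G(1) = mex{} = 0
G(2) = mex{} = 0
G(3) = mex{} = 0
G(4) = mex{} = 0
G(5) = mex{0} = 1
G(6) = mex{0} = 1
G(7) = mex{0,0} = 1
G(8) = mex{0,0,0} = 1
G(9) = mex{0,0,0} = 1
G(10) = mex{1,0,0} = 2
G(11) = mex{1,0,0} = 2
G(12) = mex{1,1,0} = 2
G(13) = mex{1,1,1} = 0
G(14) = mex{1,1,1} = 0
G(15) = mex{2,1,1} = 0
G(16) = mex{2,1,1} = 0
G(17) = mex{2,2,1} = 0
G(18) = mex{0,2,2} = 1
G(19) = mex{0,2,2} = 1
G(20) = mex{0,0,2} = 1
G(21) = mex{0,0,0} = 1
G(22) = mex{0,0,0} = 1
P-positions are exactly the n with G(n) = 0.

0, 1, 2, 3, 4, 13, 14, 15, 16, 17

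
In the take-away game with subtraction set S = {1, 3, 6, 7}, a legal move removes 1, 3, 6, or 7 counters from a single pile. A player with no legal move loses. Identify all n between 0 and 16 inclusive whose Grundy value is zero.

0, 2, 4, 12, 14, 16

G(0) = 0
G(1) = mex{0} = 1
G(2) = mex{1} = 0
G(3) = mex{0,0} = 1
G(4) = mex{1,1} = 0
G(5) = mex{0,0} = 1
G(6) = mex{1,1,0} = 2
G(7) = mex{2,0,1,0} = 3
G(8) = mex{3,1,0,1} = 2
G(9) = mex{2,2,1,0} = 3
G(10) = mex{3,3,0,1} = 2
G(11) = mex{2,2,1,0} = 3
G(12) = mex{3,3,2,1} = 0
G(13) = mex{0,2,3,2} = 1
G(14) = mex{1,3,2,3} = 0
G(15) = mex{0,0,3,2} = 1
G(16) = mex{1,1,2,3} = 0
P-positions are exactly the n with G(n) = 0.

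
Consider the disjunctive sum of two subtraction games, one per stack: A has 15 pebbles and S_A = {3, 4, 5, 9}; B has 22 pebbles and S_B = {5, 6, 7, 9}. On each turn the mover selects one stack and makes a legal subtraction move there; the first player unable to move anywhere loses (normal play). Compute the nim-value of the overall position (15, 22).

1

Stack A, S = {3, 4, 5, 9}:
n :  0  1  2  3  4  5  6  7  8  9 10 11 12 13 14 15
G :  0  0  0  1  1  1  2  2  0  3  3  1  4  2  0  0
G_A(15) = 0.
Stack B, S = {5, 6, 7, 9}:
n :  0  1  2  3  4  5  6  7  8  9 10 11 12 13 14 15 16 17 18 19 20 21 22
G :  0  0  0  0  0  1  1  1  1  1  2  2  2  2  0  0  0  0  0  1  1  1  1
G_B(22) = 1.
Combined Grundy value = 0 ⊕ 1 = 1.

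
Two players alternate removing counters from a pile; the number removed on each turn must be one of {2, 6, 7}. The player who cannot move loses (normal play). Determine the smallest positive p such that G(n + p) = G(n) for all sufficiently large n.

G(0) = 0
G(1) = mex{} = 0
G(2) = mex{0} = 1
G(3) = mex{0} = 1
G(4) = mex{1} = 0
G(5) = mex{1} = 0
G(6) = mex{0,0} = 1
G(7) = mex{0,0,0} = 1
G(8) = mex{1,1,0} = 2
G(9) = mex{1,1,1} = 0
G(10) = mex{2,0,1} = 3
G(11) = mex{0,0,0} = 1
G(12) = mex{3,1,0} = 2
G(13) = mex{1,1,1} = 0
G(14) = mex{2,2,1} = 0
G(15) = mex{0,0,2} = 1
G(16) = mex{0,3,0} = 1
G(17) = mex{1,1,3} = 0
G(18) = mex{1,2,1} = 0
G(19) = mex{0,0,2} = 1
G(20) = mex{0,0,0} = 1
G(21) = mex{1,1,0} = 2
G(22) = mex{1,1,1} = 0
G(23) = mex{2,0,1} = 3
G(24) = mex{0,0,0} = 1
G(25) = mex{3,1,0} = 2
G(26) = mex{1,1,1} = 0
G(27) = mex{2,2,1} = 0
G(n+13) = G(n) holds for n = 0,…,6 (a full window of length max(S) = 7), so the sequence is purely periodic with period 13.

13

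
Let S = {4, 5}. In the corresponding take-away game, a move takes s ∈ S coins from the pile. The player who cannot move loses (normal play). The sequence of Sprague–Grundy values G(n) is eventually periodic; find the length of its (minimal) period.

9

n :  0  1  2  3  4  5  6  7  8  9 10 11 12 13 14 15 16 17 18 19
G :  0  0  0  0  1  1  1  1  2  0  0  0  0  1  1  1  1  2  0  0
G(n+9) = G(n) holds for n = 0,…,4 (a full window of length max(S) = 5), so the sequence is purely periodic with period 9.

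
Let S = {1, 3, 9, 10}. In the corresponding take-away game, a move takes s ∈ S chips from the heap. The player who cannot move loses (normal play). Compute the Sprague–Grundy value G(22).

1

n :  0  1  2  3  4  5  6  7  8  9 10 11 12 13 14 15 16 17 18 19 20 21 22
G :  0  1  0  1  0  1  0  1  0  1  2  3  2  3  2  3  2  3  2  0  1  0  1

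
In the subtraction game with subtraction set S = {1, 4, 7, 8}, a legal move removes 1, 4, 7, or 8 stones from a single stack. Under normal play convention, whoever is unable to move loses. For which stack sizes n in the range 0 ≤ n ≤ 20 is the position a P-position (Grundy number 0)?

G(0) = 0
G(1) = mex{0} = 1
G(2) = mex{1} = 0
G(3) = mex{0} = 1
G(4) = mex{1,0} = 2
G(5) = mex{2,1} = 0
G(6) = mex{0,0} = 1
G(7) = mex{1,1,0} = 2
G(8) = mex{2,2,1,0} = 3
G(9) = mex{3,0,0,1} = 2
G(10) = mex{2,1,1,0} = 3
G(11) = mex{3,2,2,1} = 0
G(12) = mex{0,3,0,2} = 1
G(13) = mex{1,2,1,0} = 3
G(14) = mex{3,3,2,1} = 0
G(15) = mex{0,0,3,2} = 1
G(16) = mex{1,1,2,3} = 0
G(17) = mex{0,3,3,2} = 1
G(18) = mex{1,0,0,3} = 2
G(19) = mex{2,1,1,0} = 3
G(20) = mex{3,0,3,1} = 2
P-positions are exactly the n with G(n) = 0.

0, 2, 5, 11, 14, 16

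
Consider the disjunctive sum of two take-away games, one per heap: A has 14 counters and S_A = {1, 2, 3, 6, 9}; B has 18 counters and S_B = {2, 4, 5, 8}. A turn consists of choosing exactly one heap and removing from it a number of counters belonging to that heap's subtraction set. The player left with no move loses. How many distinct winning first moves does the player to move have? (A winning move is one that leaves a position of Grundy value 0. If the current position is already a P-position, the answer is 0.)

3

Heap A, S = {1, 2, 3, 6, 9}:
G(0) = 0
G(1) = mex{0} = 1
G(2) = mex{1,0} = 2
G(3) = mex{2,1,0} = 3
G(4) = mex{3,2,1} = 0
G(5) = mex{0,3,2} = 1
G(6) = mex{1,0,3,0} = 2
G(7) = mex{2,1,0,1} = 3
G(8) = mex{3,2,1,2} = 0
G(9) = mex{0,3,2,3,0} = 1
G(10) = mex{1,0,3,0,1} = 2
G(11) = mex{2,1,0,1,2} = 3
G(12) = mex{3,2,1,2,3} = 0
G(13) = mex{0,3,2,3,0} = 1
G(14) = mex{1,0,3,0,1} = 2
G_A(14) = 2.
Heap B, S = {2, 4, 5, 8}:
G(0) = 0
G(1) = mex{} = 0
G(2) = mex{0} = 1
G(3) = mex{0} = 1
G(4) = mex{1,0} = 2
G(5) = mex{1,0,0} = 2
G(6) = mex{2,1,0} = 3
G(7) = mex{2,1,1} = 0
G(8) = mex{3,2,1,0} = 4
G(9) = mex{0,2,2,0} = 1
G(10) = mex{4,3,2,1} = 0
G(11) = mex{1,0,3,1} = 2
G(12) = mex{0,4,0,2} = 1
G(13) = mex{2,1,4,2} = 0
G(14) = mex{1,0,1,3} = 2
G(15) = mex{0,2,0,0} = 1
G(16) = mex{2,1,2,4} = 0
G(17) = mex{1,0,1,1} = 2
G(18) = mex{0,2,0,0} = 1
G_B(18) = 1.
Combined Grundy value = 2 ⊕ 1 = 3.
A winning move leaves total XOR = 0, i.e. changes one component's Grundy value g to g ⊕ X where X is the current total.
Heap A: need g' = 2⊕3 = 1. Options: 14−1→G=1, 14−2→G=0, 14−3→G=3, 14−6→G=0, 14−9→G=1. Hits: 2.
Heap B: need g' = 1⊕3 = 2. Options: 18−2→G=0, 18−4→G=2, 18−5→G=0, 18−8→G=0. Hits: 1.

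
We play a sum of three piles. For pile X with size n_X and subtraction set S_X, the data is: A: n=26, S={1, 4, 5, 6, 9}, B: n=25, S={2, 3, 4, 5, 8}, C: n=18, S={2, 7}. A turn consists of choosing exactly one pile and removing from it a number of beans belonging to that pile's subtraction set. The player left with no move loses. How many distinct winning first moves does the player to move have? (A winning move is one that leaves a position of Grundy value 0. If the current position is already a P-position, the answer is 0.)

5

Pile A, S = {1, 4, 5, 6, 9}:
G(0) = 0
G(1) = mex{0} = 1
G(2) = mex{1} = 0
G(3) = mex{0} = 1
G(4) = mex{1,0} = 2
G(5) = mex{2,1,0} = 3
G(6) = mex{3,0,1,0} = 2
G(7) = mex{2,1,0,1} = 3
G(8) = mex{3,2,1,0} = 4
G(9) = mex{4,3,2,1,0} = 5
G(10) = mex{5,2,3,2,1} = 0
G(11) = mex{0,3,2,3,0} = 1
G(12) = mex{1,4,3,2,1} = 0
G(13) = mex{0,5,4,3,2} = 1
G(14) = mex{1,0,5,4,3} = 2
G(15) = mex{2,1,0,5,2} = 3
G(16) = mex{3,0,1,0,3} = 2
G(17) = mex{2,1,0,1,4} = 3
G(18) = mex{3,2,1,0,5} = 4
G(19) = mex{4,3,2,1,0} = 5
G(20) = mex{5,2,3,2,1} = 0
G(21) = mex{0,3,2,3,0} = 1
G(22) = mex{1,4,3,2,1} = 0
G(23) = mex{0,5,4,3,2} = 1
G(24) = mex{1,0,5,4,3} = 2
G(25) = mex{2,1,0,5,2} = 3
G(26) = mex{3,0,1,0,3} = 2
G_A(26) = 2.
Pile B, S = {2, 3, 4, 5, 8}:
G(0) = 0
G(1) = mex{} = 0
G(2) = mex{0} = 1
G(3) = mex{0,0} = 1
G(4) = mex{1,0,0} = 2
G(5) = mex{1,1,0,0} = 2
G(6) = mex{2,1,1,0} = 3
G(7) = mex{2,2,1,1} = 0
G(8) = mex{3,2,2,1,0} = 4
G(9) = mex{0,3,2,2,0} = 1
G(10) = mex{4,0,3,2,1} = 5
G(11) = mex{1,4,0,3,1} = 2
G(12) = mex{5,1,4,0,2} = 3
G(13) = mex{2,5,1,4,2} = 0
G(14) = mex{3,2,5,1,3} = 0
G(15) = mex{0,3,2,5,0} = 1
G(16) = mex{0,0,3,2,4} = 1
G(17) = mex{1,0,0,3,1} = 2
G(18) = mex{1,1,0,0,5} = 2
G(19) = mex{2,1,1,0,2} = 3
G(20) = mex{2,2,1,1,3} = 0
G(21) = mex{3,2,2,1,0} = 4
G(22) = mex{0,3,2,2,0} = 1
G(23) = mex{4,0,3,2,1} = 5
G(24) = mex{1,4,0,3,1} = 2
G(25) = mex{5,1,4,0,2} = 3
G_B(25) = 3.
Pile C, S = {2, 7}:
n :  0  1  2  3  4  5  6  7  8  9 10 11 12 13 14 15 16 17 18
G :  0  0  1  1  0  0  1  1  2  0  0  1  1  0  0  1  1  2  0
G_C(18) = 0.
Combined Grundy value = 2 ⊕ 3 ⊕ 0 = 1.
A winning move leaves total XOR = 0, i.e. changes one component's Grundy value g to g ⊕ X where X is the current total.
Pile A: need g' = 2⊕1 = 3. Options: 26−1→G=3, 26−4→G=0, 26−5→G=1, 26−6→G=0, 26−9→G=3. Hits: 2.
Pile B: need g' = 3⊕1 = 2. Options: 25−2→G=5, 25−3→G=1, 25−4→G=4, 25−5→G=0, 25−8→G=2. Hits: 1.
Pile C: need g' = 0⊕1 = 1. Options: 18−2→G=1, 18−7→G=1. Hits: 2.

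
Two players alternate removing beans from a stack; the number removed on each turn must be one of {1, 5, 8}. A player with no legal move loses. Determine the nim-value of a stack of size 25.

2

n :  0  1  2  3  4  5  6  7  8  9 10 11 12 13 14 15 16 17 18 19 20 21 22 23 24 25
G :  0  1  0  1  0  1  0  1  2  3  2  3  2  0  1  0  1  0  1  0  1  2  3  2  3  2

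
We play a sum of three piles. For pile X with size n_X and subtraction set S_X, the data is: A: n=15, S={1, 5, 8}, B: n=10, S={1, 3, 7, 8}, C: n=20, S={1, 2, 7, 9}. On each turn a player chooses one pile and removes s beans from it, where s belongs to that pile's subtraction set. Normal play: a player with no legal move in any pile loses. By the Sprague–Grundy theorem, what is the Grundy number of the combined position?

Pile A, S = {1, 5, 8}:
n :  0  1  2  3  4  5  6  7  8  9 10 11 12 13 14 15
G :  0  1  0  1  0  1  0  1  2  3  2  3  2  0  1  0
G_A(15) = 0.
Pile B, S = {1, 3, 7, 8}:
G(0) = 0
G(1) = mex{0} = 1
G(2) = mex{1} = 0
G(3) = mex{0,0} = 1
G(4) = mex{1,1} = 0
G(5) = mex{0,0} = 1
G(6) = mex{1,1} = 0
G(7) = mex{0,0,0} = 1
G(8) = mex{1,1,1,0} = 2
G(9) = mex{2,0,0,1} = 3
G(10) = mex{3,1,1,0} = 2
G_B(10) = 2.
Pile C, S = {1, 2, 7, 9}:
n :  0  1  2  3  4  5  6  7  8  9 10 11 12 13 14 15 16 17 18 19 20
G :  0  1  2  0  1  2  0  1  2  3  4  0  1  2  0  1  2  0  1  2  3
G_C(20) = 3.
Combined Grundy value = 0 ⊕ 2 ⊕ 3 = 1.

1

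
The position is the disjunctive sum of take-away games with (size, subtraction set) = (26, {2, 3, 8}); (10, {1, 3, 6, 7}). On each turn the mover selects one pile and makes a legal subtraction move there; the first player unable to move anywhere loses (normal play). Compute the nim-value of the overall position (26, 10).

Pile A, S = {2, 3, 8}:
n :  0  1  2  3  4  5  6  7  8  9 10 11 12 13 14 15 16 17 18 19 20 21 22 23 24 25 26
G :  0  0  1  1  2  0  0  1  1  2  0  0  1  1  2  0  0  1  1  2  0  0  1  1  2  0  0
G_A(26) = 0.
Pile B, S = {1, 3, 6, 7}:
n :  0  1  2  3  4  5  6  7  8  9 10
G :  0  1  0  1  0  1  2  3  2  3  2
G_B(10) = 2.
Combined Grundy value = 0 ⊕ 2 = 2.

2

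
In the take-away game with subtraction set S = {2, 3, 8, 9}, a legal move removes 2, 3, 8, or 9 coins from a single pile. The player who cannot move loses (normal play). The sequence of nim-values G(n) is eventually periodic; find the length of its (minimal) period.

11

G(0) = 0
G(1) = mex{} = 0
G(2) = mex{0} = 1
G(3) = mex{0,0} = 1
G(4) = mex{1,0} = 2
G(5) = mex{1,1} = 0
G(6) = mex{2,1} = 0
G(7) = mex{0,2} = 1
G(8) = mex{0,0,0} = 1
G(9) = mex{1,0,0,0} = 2
G(10) = mex{1,1,1,0} = 2
G(11) = mex{2,1,1,1} = 0
G(12) = mex{2,2,2,1} = 0
G(13) = mex{0,2,0,2} = 1
G(14) = mex{0,0,0,0} = 1
G(15) = mex{1,0,1,0} = 2
G(16) = mex{1,1,1,1} = 0
G(17) = mex{2,1,2,1} = 0
G(18) = mex{0,2,2,2} = 1
G(19) = mex{0,0,0,2} = 1
G(20) = mex{1,0,0,0} = 2
G(21) = mex{1,1,1,0} = 2
G(22) = mex{2,1,1,1} = 0
G(23) = mex{2,2,2,1} = 0
G(n+11) = G(n) holds for n = 0,…,8 (a full window of length max(S) = 9), so the sequence is purely periodic with period 11.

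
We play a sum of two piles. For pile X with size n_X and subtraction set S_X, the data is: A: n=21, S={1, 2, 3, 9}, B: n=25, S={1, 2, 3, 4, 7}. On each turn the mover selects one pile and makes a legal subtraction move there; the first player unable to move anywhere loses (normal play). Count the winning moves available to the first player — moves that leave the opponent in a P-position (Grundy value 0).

3

Pile A, S = {1, 2, 3, 9}:
G(0) = 0
G(1) = mex{0} = 1
G(2) = mex{1,0} = 2
G(3) = mex{2,1,0} = 3
G(4) = mex{3,2,1} = 0
G(5) = mex{0,3,2} = 1
G(6) = mex{1,0,3} = 2
G(7) = mex{2,1,0} = 3
G(8) = mex{3,2,1} = 0
G(9) = mex{0,3,2,0} = 1
G(10) = mex{1,0,3,1} = 2
G(11) = mex{2,1,0,2} = 3
G(12) = mex{3,2,1,3} = 0
G(13) = mex{0,3,2,0} = 1
G(14) = mex{1,0,3,1} = 2
G(15) = mex{2,1,0,2} = 3
G(16) = mex{3,2,1,3} = 0
G(17) = mex{0,3,2,0} = 1
G(18) = mex{1,0,3,1} = 2
G(19) = mex{2,1,0,2} = 3
G(20) = mex{3,2,1,3} = 0
G(21) = mex{0,3,2,0} = 1
G_A(21) = 1.
Pile B, S = {1, 2, 3, 4, 7}:
n :  0  1  2  3  4  5  6  7  8  9 10 11 12 13 14 15 16 17 18 19 20 21 22 23 24 25
G :  0  1  2  3  4  0  1  2  3  4  0  1  2  3  4  0  1  2  3  4  0  1  2  3  4  0
G_B(25) = 0.
Combined Grundy value = 1 ⊕ 0 = 1.
A winning move leaves total XOR = 0, i.e. changes one component's Grundy value g to g ⊕ X where X is the current total.
Pile A: need g' = 1⊕1 = 0. Options: 21−1→G=0, 21−2→G=3, 21−3→G=2, 21−9→G=0. Hits: 2.
Pile B: need g' = 0⊕1 = 1. Options: 25−1→G=4, 25−2→G=3, 25−3→G=2, 25−4→G=1, 25−7→G=3. Hits: 1.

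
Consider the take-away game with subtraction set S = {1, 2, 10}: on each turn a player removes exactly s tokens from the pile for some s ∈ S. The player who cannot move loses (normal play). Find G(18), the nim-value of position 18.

0

n :  0  1  2  3  4  5  6  7  8  9 10 11 12 13 14 15 16 17 18
G :  0  1  2  0  1  2  0  1  2  0  1  2  0  1  2  0  1  2  0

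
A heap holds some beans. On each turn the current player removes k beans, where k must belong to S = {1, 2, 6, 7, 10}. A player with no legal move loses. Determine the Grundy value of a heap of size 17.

1

G(0) = 0
G(1) = mex{0} = 1
G(2) = mex{1,0} = 2
G(3) = mex{2,1} = 0
G(4) = mex{0,2} = 1
G(5) = mex{1,0} = 2
G(6) = mex{2,1,0} = 3
G(7) = mex{3,2,1,0} = 4
G(8) = mex{4,3,2,1} = 0
G(9) = mex{0,4,0,2} = 1
G(10) = mex{1,0,1,0,0} = 2
G(11) = mex{2,1,2,1,1} = 0
G(12) = mex{0,2,3,2,2} = 1
G(13) = mex{1,0,4,3,0} = 2
G(14) = mex{2,1,0,4,1} = 3
G(15) = mex{3,2,1,0,2} = 4
G(16) = mex{4,3,2,1,3} = 0
G(17) = mex{0,4,0,2,4} = 1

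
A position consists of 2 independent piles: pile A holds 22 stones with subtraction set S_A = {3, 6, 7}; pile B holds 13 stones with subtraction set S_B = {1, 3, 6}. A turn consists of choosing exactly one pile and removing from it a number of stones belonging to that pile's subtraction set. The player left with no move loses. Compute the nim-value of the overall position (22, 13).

0

Pile A, S = {3, 6, 7}:
G(0) = 0
G(1) = mex{} = 0
G(2) = mex{} = 0
G(3) = mex{0} = 1
G(4) = mex{0} = 1
G(5) = mex{0} = 1
G(6) = mex{1,0} = 2
G(7) = mex{1,0,0} = 2
G(8) = mex{1,0,0} = 2
G(9) = mex{2,1,0} = 3
G(10) = mex{2,1,1} = 0
G(11) = mex{2,1,1} = 0
G(12) = mex{3,2,1} = 0
G(13) = mex{0,2,2} = 1
G(14) = mex{0,2,2} = 1
G(15) = mex{0,3,2} = 1
G(16) = mex{1,0,3} = 2
G(17) = mex{1,0,0} = 2
G(18) = mex{1,0,0} = 2
G(19) = mex{2,1,0} = 3
G(20) = mex{2,1,1} = 0
G(21) = mex{2,1,1} = 0
G(22) = mex{3,2,1} = 0
G_A(22) = 0.
Pile B, S = {1, 3, 6}:
G(0) = 0
G(1) = mex{0} = 1
G(2) = mex{1} = 0
G(3) = mex{0,0} = 1
G(4) = mex{1,1} = 0
G(5) = mex{0,0} = 1
G(6) = mex{1,1,0} = 2
G(7) = mex{2,0,1} = 3
G(8) = mex{3,1,0} = 2
G(9) = mex{2,2,1} = 0
G(10) = mex{0,3,0} = 1
G(11) = mex{1,2,1} = 0
G(12) = mex{0,0,2} = 1
G(13) = mex{1,1,3} = 0
G_B(13) = 0.
Combined Grundy value = 0 ⊕ 0 = 0.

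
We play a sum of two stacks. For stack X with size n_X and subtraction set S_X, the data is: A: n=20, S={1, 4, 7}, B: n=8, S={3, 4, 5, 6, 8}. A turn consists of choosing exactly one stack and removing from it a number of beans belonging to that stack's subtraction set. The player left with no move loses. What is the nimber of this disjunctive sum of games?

Stack A, S = {1, 4, 7}:
n :  0  1  2  3  4  5  6  7  8  9 10 11 12 13 14 15 16 17 18 19 20
G :  0  1  0  1  2  0  1  2  0  1  0  1  2  0  1  2  0  1  0  1  2
G_A(20) = 2.
Stack B, S = {3, 4, 5, 6, 8}:
G(0) = 0
G(1) = mex{} = 0
G(2) = mex{} = 0
G(3) = mex{0} = 1
G(4) = mex{0,0} = 1
G(5) = mex{0,0,0} = 1
G(6) = mex{1,0,0,0} = 2
G(7) = mex{1,1,0,0} = 2
G(8) = mex{1,1,1,0,0} = 2
G_B(8) = 2.
Combined Grundy value = 2 ⊕ 2 = 0.

0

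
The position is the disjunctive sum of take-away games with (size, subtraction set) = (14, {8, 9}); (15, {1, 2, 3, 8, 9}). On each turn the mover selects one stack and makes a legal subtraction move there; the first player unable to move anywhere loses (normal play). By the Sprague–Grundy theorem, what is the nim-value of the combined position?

Stack A, S = {8, 9}:
n :  0  1  2  3  4  5  6  7  8  9 10 11 12 13 14
G :  0  0  0  0  0  0  0  0  1  1  1  1  1  1  1
G_A(14) = 1.
Stack B, S = {1, 2, 3, 8, 9}:
G(0) = 0
G(1) = mex{0} = 1
G(2) = mex{1,0} = 2
G(3) = mex{2,1,0} = 3
G(4) = mex{3,2,1} = 0
G(5) = mex{0,3,2} = 1
G(6) = mex{1,0,3} = 2
G(7) = mex{2,1,0} = 3
G(8) = mex{3,2,1,0} = 4
G(9) = mex{4,3,2,1,0} = 5
G(10) = mex{5,4,3,2,1} = 0
G(11) = mex{0,5,4,3,2} = 1
G(12) = mex{1,0,5,0,3} = 2
G(13) = mex{2,1,0,1,0} = 3
G(14) = mex{3,2,1,2,1} = 0
G(15) = mex{0,3,2,3,2} = 1
G_B(15) = 1.
Combined Grundy value = 1 ⊕ 1 = 0.

0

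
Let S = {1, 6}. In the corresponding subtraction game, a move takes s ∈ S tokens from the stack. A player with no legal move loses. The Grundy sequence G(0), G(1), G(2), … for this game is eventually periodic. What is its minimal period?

n :  0  1  2  3  4  5  6  7  8  9 10 11 12 13 14 15
G :  0  1  0  1  0  1  2  0  1  0  1  0  1  2  0  1
G(n+7) = G(n) holds for n = 0,…,5 (a full window of length max(S) = 6), so the sequence is purely periodic with period 7.

7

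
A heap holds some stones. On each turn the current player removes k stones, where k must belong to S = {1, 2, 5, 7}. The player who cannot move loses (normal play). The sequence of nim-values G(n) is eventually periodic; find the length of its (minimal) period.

3

n :  0  1  2  3  4  5  6  7  8  9 10 11 12 13 14
G :  0  1  2  0  1  2  0  1  2  0  1  2  0  1  2
G(n+3) = G(n) holds for n = 0,…,6 (a full window of length max(S) = 7), so the sequence is purely periodic with period 3.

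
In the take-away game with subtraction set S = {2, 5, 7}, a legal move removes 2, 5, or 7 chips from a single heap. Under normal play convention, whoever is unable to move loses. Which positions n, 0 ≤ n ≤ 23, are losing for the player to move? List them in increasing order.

0, 1, 4, 10, 13, 14, 22, 23

n :  0  1  2  3  4  5  6  7  8  9 10 11 12 13 14 15 16 17 18 19 20 21 22 23
G :  0  0  1  1  0  2  1  3  2  2  0  3  1  0  0  1  1  2  2  3  3  2  0  0
P-positions are exactly the n with G(n) = 0.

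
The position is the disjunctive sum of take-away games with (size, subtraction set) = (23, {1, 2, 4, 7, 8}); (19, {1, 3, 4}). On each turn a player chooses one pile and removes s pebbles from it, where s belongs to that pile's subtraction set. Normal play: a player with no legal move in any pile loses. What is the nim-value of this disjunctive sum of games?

1

Pile A, S = {1, 2, 4, 7, 8}:
n :  0  1  2  3  4  5  6  7  8  9 10 11 12 13 14 15 16 17 18 19 20 21 22 23
G :  0  1  2  0  1  2  0  1  2  0  1  2  0  1  2  0  1  2  0  1  2  0  1  2
G_A(23) = 2.
Pile B, S = {1, 3, 4}:
n :  0  1  2  3  4  5  6  7  8  9 10 11 12 13 14 15 16 17 18 19
G :  0  1  0  1  2  3  2  0  1  0  1  2  3  2  0  1  0  1  2  3
G_B(19) = 3.
Combined Grundy value = 2 ⊕ 3 = 1.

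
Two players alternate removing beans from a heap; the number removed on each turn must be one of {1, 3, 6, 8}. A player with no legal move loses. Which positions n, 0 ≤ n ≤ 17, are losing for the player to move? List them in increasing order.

0, 2, 4, 9, 11, 13

n :  0  1  2  3  4  5  6  7  8  9 10 11 12 13 14 15 16 17
G :  0  1  0  1  0  1  2  3  2  0  1  0  1  0  1  2  3  2
P-positions are exactly the n with G(n) = 0.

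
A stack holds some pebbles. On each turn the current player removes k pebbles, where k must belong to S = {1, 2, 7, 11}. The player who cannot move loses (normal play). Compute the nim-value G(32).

G(0) = 0
G(1) = mex{0} = 1
G(2) = mex{1,0} = 2
G(3) = mex{2,1} = 0
G(4) = mex{0,2} = 1
G(5) = mex{1,0} = 2
G(6) = mex{2,1} = 0
G(7) = mex{0,2,0} = 1
G(8) = mex{1,0,1} = 2
G(9) = mex{2,1,2} = 0
G(10) = mex{0,2,0} = 1
G(11) = mex{1,0,1,0} = 2
G(12) = mex{2,1,2,1} = 0
G(13) = mex{0,2,0,2} = 1
G(14) = mex{1,0,1,0} = 2
G(15) = mex{2,1,2,1} = 0
G(16) = mex{0,2,0,2} = 1
G(17) = mex{1,0,1,0} = 2
G(18) = mex{2,1,2,1} = 0
G(19) = mex{0,2,0,2} = 1
G(20) = mex{1,0,1,0} = 2
G(21) = mex{2,1,2,1} = 0
G(22) = mex{0,2,0,2} = 1
G(23) = mex{1,0,1,0} = 2
G(24) = mex{2,1,2,1} = 0
G(25) = mex{0,2,0,2} = 1
G(26) = mex{1,0,1,0} = 2
G(27) = mex{2,1,2,1} = 0
G(28) = mex{0,2,0,2} = 1
G(29) = mex{1,0,1,0} = 2
G(30) = mex{2,1,2,1} = 0
G(31) = mex{0,2,0,2} = 1
G(32) = mex{1,0,1,0} = 2

2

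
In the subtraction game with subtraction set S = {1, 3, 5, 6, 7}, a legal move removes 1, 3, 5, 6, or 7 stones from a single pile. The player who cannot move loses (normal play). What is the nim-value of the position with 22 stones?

2

G(0) = 0
G(1) = mex{0} = 1
G(2) = mex{1} = 0
G(3) = mex{0,0} = 1
G(4) = mex{1,1} = 0
G(5) = mex{0,0,0} = 1
G(6) = mex{1,1,1,0} = 2
G(7) = mex{2,0,0,1,0} = 3
G(8) = mex{3,1,1,0,1} = 2
G(9) = mex{2,2,0,1,0} = 3
G(10) = mex{3,3,1,0,1} = 2
G(11) = mex{2,2,2,1,0} = 3
G(12) = mex{3,3,3,2,1} = 0
G(13) = mex{0,2,2,3,2} = 1
G(14) = mex{1,3,3,2,3} = 0
G(15) = mex{0,0,2,3,2} = 1
G(16) = mex{1,1,3,2,3} = 0
G(17) = mex{0,0,0,3,2} = 1
G(18) = mex{1,1,1,0,3} = 2
G(19) = mex{2,0,0,1,0} = 3
G(20) = mex{3,1,1,0,1} = 2
G(21) = mex{2,2,0,1,0} = 3
G(22) = mex{3,3,1,0,1} = 2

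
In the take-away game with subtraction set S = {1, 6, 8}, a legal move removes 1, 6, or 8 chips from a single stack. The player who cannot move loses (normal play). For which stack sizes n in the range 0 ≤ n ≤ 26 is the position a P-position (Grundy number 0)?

G(0) = 0
G(1) = mex{0} = 1
G(2) = mex{1} = 0
G(3) = mex{0} = 1
G(4) = mex{1} = 0
G(5) = mex{0} = 1
G(6) = mex{1,0} = 2
G(7) = mex{2,1} = 0
G(8) = mex{0,0,0} = 1
G(9) = mex{1,1,1} = 0
G(10) = mex{0,0,0} = 1
G(11) = mex{1,1,1} = 0
G(12) = mex{0,2,0} = 1
G(13) = mex{1,0,1} = 2
G(14) = mex{2,1,2} = 0
G(15) = mex{0,0,0} = 1
G(16) = mex{1,1,1} = 0
G(17) = mex{0,0,0} = 1
G(18) = mex{1,1,1} = 0
G(19) = mex{0,2,0} = 1
G(20) = mex{1,0,1} = 2
G(21) = mex{2,1,2} = 0
G(22) = mex{0,0,0} = 1
G(23) = mex{1,1,1} = 0
G(24) = mex{0,0,0} = 1
G(25) = mex{1,1,1} = 0
G(26) = mex{0,2,0} = 1
P-positions are exactly the n with G(n) = 0.

0, 2, 4, 7, 9, 11, 14, 16, 18, 21, 23, 25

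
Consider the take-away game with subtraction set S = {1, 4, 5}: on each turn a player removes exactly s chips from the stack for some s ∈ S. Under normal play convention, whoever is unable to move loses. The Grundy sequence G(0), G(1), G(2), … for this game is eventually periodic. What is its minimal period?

8

n :  0  1  2  3  4  5  6  7  8  9 10 11 12 13 14 15 16 17
G :  0  1  0  1  2  3  2  3  0  1  0  1  2  3  2  3  0  1
G(n+8) = G(n) holds for n = 0,…,4 (a full window of length max(S) = 5), so the sequence is purely periodic with period 8.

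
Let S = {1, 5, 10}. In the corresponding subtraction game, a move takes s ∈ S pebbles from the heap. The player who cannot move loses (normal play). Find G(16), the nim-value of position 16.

G(0) = 0
G(1) = mex{0} = 1
G(2) = mex{1} = 0
G(3) = mex{0} = 1
G(4) = mex{1} = 0
G(5) = mex{0,0} = 1
G(6) = mex{1,1} = 0
G(7) = mex{0,0} = 1
G(8) = mex{1,1} = 0
G(9) = mex{0,0} = 1
G(10) = mex{1,1,0} = 2
G(11) = mex{2,0,1} = 3
G(12) = mex{3,1,0} = 2
G(13) = mex{2,0,1} = 3
G(14) = mex{3,1,0} = 2
G(15) = mex{2,2,1} = 0
G(16) = mex{0,3,0} = 1

1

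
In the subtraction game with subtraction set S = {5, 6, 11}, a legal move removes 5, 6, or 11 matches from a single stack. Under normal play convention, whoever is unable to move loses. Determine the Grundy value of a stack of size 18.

0

G(0) = 0
G(1) = mex{} = 0
G(2) = mex{} = 0
G(3) = mex{} = 0
G(4) = mex{} = 0
G(5) = mex{0} = 1
G(6) = mex{0,0} = 1
G(7) = mex{0,0} = 1
G(8) = mex{0,0} = 1
G(9) = mex{0,0} = 1
G(10) = mex{1,0} = 2
G(11) = mex{1,1,0} = 2
G(12) = mex{1,1,0} = 2
G(13) = mex{1,1,0} = 2
G(14) = mex{1,1,0} = 2
G(15) = mex{2,1,0} = 3
G(16) = mex{2,2,1} = 0
G(17) = mex{2,2,1} = 0
G(18) = mex{2,2,1} = 0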